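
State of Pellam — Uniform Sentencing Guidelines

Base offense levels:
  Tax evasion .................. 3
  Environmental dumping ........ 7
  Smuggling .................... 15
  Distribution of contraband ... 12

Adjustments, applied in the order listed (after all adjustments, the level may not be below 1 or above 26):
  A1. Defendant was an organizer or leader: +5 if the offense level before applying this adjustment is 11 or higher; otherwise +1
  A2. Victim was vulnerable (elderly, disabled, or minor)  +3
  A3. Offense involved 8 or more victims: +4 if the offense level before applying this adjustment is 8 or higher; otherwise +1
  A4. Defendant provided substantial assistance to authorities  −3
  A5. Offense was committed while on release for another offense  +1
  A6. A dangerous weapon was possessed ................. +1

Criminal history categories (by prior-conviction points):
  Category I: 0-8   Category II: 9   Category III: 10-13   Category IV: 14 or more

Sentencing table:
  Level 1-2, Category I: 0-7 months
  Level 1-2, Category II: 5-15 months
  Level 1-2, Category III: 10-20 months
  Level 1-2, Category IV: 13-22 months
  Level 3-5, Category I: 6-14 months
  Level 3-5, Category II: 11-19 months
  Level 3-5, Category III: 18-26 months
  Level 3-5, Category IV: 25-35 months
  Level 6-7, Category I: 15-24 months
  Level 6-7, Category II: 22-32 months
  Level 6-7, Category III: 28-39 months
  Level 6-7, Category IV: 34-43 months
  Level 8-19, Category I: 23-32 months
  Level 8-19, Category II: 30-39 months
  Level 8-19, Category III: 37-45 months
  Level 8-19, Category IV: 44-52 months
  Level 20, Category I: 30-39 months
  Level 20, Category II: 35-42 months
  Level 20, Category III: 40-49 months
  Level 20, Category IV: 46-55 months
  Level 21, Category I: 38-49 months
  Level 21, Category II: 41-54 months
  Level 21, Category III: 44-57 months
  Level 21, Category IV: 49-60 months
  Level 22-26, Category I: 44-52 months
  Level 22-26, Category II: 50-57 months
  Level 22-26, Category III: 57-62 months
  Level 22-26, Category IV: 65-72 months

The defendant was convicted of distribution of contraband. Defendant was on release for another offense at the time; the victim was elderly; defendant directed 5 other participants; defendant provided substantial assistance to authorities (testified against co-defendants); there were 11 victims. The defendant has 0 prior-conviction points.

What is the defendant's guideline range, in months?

Base offense level for distribution of contraband: 12.
A1 applies (level before this adjustment is 12 ≥ 11, so +5): 12 + 5 = 17.
A2 applies: 17 + 3 = 20.
A3 applies (level before this adjustment is 20 ≥ 8, so +4): 20 + 4 = 24.
A4 applies: 24 − 3 = 21.
A5 applies: 21 + 1 = 22.
A6 does not apply.
Final offense level: 22.
Criminal history: 0 prior points → Category I (0-8).
Level 22 falls in the 22-26 band.
Grid: Level 22-26 × Category I = 44-52 months.

44-52 months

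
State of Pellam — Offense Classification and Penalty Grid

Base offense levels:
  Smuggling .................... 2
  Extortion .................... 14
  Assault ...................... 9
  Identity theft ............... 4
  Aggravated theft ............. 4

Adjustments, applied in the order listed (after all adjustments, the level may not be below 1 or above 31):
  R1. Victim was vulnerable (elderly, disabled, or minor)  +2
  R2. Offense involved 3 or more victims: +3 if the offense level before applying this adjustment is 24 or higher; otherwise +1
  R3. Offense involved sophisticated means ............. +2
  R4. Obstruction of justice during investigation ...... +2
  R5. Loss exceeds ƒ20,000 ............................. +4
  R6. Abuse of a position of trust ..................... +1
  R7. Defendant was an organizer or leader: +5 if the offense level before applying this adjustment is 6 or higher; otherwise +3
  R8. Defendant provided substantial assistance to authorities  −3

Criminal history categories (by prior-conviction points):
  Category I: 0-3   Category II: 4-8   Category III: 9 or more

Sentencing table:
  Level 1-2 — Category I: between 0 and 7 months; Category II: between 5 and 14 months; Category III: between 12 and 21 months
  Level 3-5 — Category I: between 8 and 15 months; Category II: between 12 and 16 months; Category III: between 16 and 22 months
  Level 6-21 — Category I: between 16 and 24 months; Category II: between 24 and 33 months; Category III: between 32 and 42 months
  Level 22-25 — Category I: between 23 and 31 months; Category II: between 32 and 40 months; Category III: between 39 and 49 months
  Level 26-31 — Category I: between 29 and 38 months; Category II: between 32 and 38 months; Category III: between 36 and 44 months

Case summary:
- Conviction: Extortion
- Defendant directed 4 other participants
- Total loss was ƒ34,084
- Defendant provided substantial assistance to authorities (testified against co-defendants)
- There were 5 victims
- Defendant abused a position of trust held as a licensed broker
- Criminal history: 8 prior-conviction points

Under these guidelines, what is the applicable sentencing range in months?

32-40 months

Base offense level for extortion: 14.
R2 applies (level before this adjustment is 14 < 24, so +1): 14 + 1 = 15.
R3 does not apply.
R5 applies: 15 + 4 = 19.
R6 applies: 19 + 1 = 20.
R7 applies (level before this adjustment is 20 ≥ 6, so +5): 20 + 5 = 25.
R8 applies: 25 − 3 = 22.
Final offense level: 22.
Criminal history: 8 prior points → Category II (4-8).
Level 22 falls in the 22-25 band.
Grid: Level 22-25 × Category II = 32-40 months.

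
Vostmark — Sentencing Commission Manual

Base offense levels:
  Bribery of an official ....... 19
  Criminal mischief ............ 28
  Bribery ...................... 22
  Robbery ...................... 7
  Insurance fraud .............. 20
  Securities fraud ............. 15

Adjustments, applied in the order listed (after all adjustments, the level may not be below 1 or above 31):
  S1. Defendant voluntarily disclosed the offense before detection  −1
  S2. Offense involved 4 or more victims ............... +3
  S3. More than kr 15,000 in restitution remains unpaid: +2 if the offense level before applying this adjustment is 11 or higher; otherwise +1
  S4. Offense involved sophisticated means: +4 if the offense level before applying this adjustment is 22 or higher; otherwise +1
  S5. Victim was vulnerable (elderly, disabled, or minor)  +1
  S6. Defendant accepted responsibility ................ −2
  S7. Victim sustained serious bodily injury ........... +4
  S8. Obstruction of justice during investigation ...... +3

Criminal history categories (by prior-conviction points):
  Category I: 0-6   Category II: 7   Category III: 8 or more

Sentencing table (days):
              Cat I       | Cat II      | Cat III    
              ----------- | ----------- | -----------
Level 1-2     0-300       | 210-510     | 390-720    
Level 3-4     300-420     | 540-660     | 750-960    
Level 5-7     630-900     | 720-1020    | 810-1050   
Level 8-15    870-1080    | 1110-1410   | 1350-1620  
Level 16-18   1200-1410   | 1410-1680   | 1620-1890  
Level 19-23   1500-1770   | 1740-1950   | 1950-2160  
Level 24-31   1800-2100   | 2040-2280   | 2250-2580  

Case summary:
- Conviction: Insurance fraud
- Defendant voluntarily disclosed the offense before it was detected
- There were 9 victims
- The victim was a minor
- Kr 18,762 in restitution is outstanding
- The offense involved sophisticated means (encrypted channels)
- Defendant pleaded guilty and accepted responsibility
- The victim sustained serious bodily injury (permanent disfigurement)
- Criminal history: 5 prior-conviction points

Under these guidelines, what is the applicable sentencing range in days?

Base offense level for insurance fraud: 20.
S1 applies: 20 − 1 = 19.
S2 applies: 19 + 3 = 22.
S3 applies (level before this adjustment is 22 ≥ 11, so +2): 22 + 2 = 24.
S4 applies (level before this adjustment is 24 ≥ 22, so +4): 24 + 4 = 28.
S5 applies: 28 + 1 = 29.
S6 applies: 29 − 2 = 27.
S7 applies: 27 + 4 = 31.
Final offense level: 31.
Criminal history: 5 prior points → Category I (0-6).
Level 31 falls in the 24-31 band.
Grid: Level 24-31 × Category I = 1800-2100 days.

1800-2100 days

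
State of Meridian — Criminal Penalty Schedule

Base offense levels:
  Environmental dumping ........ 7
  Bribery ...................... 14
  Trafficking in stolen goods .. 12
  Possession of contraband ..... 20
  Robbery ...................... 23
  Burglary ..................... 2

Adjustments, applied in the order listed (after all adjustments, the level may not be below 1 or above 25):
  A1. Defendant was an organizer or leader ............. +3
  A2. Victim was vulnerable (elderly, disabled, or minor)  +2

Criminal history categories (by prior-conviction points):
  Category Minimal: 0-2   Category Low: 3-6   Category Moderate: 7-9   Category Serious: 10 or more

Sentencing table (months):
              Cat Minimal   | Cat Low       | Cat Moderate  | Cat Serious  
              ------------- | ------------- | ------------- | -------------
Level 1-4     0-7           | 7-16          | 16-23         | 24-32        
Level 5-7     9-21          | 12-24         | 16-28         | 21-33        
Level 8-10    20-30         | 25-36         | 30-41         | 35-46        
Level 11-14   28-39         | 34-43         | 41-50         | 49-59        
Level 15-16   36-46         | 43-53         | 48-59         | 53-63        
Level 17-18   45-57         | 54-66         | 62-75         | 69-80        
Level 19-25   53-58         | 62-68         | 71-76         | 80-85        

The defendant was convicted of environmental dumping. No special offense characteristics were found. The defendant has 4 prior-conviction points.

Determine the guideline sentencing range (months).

Base offense level for environmental dumping: 7.
Final offense level: 7.
Criminal history: 4 prior points → Category Low (3-6).
Level 7 falls in the 5-7 band.
Grid: Level 5-7 × Category Low = 12-24 months.

12-24 months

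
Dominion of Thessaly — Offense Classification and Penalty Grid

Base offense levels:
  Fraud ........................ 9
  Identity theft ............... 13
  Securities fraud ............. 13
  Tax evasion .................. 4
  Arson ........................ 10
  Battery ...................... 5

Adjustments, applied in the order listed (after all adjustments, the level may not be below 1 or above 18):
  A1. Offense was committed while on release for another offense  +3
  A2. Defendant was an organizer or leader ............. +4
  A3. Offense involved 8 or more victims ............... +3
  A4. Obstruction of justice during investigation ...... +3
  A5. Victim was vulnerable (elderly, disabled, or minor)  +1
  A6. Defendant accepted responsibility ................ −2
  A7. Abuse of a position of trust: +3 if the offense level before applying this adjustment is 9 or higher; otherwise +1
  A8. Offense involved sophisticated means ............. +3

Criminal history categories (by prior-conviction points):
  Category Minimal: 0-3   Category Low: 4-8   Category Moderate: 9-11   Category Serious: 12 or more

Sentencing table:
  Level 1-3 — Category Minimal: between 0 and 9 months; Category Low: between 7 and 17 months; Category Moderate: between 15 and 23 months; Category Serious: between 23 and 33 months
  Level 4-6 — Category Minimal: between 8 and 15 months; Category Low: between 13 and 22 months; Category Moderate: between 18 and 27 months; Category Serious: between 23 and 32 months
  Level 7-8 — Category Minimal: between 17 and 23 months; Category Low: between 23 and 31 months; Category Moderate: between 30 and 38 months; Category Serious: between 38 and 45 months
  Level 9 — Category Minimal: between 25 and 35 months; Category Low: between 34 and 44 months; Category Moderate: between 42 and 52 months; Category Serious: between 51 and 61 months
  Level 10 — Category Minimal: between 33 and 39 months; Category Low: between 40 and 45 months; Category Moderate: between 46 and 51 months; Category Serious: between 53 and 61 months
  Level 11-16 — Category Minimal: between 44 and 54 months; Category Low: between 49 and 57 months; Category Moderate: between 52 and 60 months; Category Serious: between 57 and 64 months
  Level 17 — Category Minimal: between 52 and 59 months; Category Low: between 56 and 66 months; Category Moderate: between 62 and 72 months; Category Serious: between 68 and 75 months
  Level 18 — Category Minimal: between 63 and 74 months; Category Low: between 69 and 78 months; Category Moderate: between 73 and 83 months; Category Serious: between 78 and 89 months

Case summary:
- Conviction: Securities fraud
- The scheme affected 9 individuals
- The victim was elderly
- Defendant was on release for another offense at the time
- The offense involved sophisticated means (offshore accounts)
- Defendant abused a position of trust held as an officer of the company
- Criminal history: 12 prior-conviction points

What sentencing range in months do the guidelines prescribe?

78-89 months

Base offense level for securities fraud: 13.
A1 applies: 13 + 3 = 16.
A2 does not apply.
A3 applies: 16 + 3 = 19.
A4 does not apply.
A5 applies: 19 + 1 = 20.
A7 applies (level before this adjustment is 20 ≥ 9, so +3): 20 + 3 = 23.
A8 applies: 23 + 3 = 26.
Level 26 exceeds the maximum of 18; capped at 18.
Final offense level: 18.
Criminal history: 12 prior points → Category Serious (12+).
Level 18 falls in the 18 band.
Grid: Level 18 × Category Serious = 78-89 months.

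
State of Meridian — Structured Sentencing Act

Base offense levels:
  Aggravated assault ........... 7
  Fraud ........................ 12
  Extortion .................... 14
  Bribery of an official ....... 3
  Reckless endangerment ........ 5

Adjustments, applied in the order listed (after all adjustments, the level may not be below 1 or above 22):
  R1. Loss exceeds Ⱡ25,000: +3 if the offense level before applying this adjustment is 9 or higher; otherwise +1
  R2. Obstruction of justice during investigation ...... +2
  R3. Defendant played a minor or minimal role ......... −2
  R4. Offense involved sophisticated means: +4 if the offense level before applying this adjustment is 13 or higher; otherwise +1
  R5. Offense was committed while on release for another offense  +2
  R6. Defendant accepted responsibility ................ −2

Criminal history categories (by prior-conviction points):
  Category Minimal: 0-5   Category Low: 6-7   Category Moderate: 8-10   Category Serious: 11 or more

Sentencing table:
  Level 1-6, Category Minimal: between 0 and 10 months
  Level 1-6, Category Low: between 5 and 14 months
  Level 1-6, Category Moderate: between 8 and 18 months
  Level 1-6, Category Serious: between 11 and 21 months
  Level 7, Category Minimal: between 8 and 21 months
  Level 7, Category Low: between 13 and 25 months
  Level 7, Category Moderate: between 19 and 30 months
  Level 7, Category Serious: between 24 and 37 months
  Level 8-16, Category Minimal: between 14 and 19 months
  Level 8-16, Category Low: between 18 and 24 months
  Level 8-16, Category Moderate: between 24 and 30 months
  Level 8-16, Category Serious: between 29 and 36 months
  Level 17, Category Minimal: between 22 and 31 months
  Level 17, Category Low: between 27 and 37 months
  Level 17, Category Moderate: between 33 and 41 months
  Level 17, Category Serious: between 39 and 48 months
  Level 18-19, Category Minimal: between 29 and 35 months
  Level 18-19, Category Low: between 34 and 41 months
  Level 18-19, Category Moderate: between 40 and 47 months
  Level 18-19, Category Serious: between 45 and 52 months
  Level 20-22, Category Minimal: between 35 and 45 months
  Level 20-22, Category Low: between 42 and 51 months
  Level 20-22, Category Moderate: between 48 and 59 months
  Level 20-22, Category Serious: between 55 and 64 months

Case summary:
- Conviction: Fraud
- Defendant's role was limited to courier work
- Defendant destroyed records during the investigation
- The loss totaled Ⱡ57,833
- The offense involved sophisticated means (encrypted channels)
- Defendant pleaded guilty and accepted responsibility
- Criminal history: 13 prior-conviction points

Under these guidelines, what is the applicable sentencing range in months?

39-48 months

Base offense level for fraud: 12.
R1 applies (level before this adjustment is 12 ≥ 9, so +3): 12 + 3 = 15.
R2 applies: 15 + 2 = 17.
R3 applies: 17 − 2 = 15.
R4 applies (level before this adjustment is 15 ≥ 13, so +4): 15 + 4 = 19.
R6 applies: 19 − 2 = 17.
Final offense level: 17.
Criminal history: 13 prior points → Category Serious (11+).
Level 17 falls in the 17 band.
Grid: Level 17 × Category Serious = 39-48 months.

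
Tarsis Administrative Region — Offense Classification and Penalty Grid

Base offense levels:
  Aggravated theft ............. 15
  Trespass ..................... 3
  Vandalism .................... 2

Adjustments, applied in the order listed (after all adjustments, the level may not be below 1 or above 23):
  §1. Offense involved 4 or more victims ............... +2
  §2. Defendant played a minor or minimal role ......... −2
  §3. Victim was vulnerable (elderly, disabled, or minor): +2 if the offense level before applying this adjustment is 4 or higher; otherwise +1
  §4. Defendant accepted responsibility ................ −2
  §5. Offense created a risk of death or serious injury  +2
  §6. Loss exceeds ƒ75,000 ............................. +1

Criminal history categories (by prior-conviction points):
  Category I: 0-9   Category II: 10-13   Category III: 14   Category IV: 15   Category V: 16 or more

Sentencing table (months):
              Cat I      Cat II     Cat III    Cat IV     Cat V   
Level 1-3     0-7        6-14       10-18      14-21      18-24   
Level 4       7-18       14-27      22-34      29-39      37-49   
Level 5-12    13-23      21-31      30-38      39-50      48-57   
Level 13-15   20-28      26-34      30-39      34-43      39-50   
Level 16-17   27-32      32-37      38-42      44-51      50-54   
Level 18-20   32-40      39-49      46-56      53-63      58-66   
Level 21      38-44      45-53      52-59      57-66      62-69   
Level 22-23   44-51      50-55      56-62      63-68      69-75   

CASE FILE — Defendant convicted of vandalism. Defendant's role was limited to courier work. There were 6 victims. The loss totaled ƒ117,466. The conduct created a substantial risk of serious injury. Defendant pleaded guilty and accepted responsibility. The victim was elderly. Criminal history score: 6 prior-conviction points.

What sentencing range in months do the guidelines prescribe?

Base offense level for vandalism: 2.
§1 applies: 2 + 2 = 4.
§2 applies: 4 − 2 = 2.
§3 applies (level before this adjustment is 2 < 4, so +1): 2 + 1 = 3.
§4 applies: 3 − 2 = 1.
§5 applies: 1 + 2 = 3.
§6 applies: 3 + 1 = 4.
Final offense level: 4.
Criminal history: 6 prior points → Category I (0-9).
Level 4 falls in the 4 band.
Grid: Level 4 × Category I = 7-18 months.

7-18 months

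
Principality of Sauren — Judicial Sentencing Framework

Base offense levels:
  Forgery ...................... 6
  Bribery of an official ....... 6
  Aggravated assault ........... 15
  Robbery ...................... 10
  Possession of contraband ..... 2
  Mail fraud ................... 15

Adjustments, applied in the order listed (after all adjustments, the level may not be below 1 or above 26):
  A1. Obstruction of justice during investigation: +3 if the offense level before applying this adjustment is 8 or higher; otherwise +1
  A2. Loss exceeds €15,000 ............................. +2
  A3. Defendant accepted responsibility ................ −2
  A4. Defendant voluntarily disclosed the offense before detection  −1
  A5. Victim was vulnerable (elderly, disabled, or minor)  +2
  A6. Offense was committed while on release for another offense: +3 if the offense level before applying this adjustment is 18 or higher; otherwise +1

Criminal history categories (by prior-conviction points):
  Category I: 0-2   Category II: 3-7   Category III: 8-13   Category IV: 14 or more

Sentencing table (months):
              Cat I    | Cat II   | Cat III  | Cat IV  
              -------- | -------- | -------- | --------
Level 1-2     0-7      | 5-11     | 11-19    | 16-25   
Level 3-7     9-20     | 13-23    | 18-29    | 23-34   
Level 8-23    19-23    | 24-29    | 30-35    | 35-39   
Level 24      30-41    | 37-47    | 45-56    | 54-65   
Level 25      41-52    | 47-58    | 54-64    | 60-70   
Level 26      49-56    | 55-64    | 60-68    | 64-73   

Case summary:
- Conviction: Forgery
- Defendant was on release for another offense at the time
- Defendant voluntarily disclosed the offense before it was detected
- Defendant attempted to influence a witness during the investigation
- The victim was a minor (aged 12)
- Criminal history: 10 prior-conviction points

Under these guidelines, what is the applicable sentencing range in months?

Base offense level for forgery: 6.
A1 applies (level before this adjustment is 6 < 8, so +1): 6 + 1 = 7.
A4 applies: 7 − 1 = 6.
A5 applies: 6 + 2 = 8.
A6 applies (level before this adjustment is 8 < 18, so +1): 8 + 1 = 9.
Final offense level: 9.
Criminal history: 10 prior points → Category III (8-13).
Level 9 falls in the 8-23 band.
Grid: Level 8-23 × Category III = 30-35 months.

30-35 months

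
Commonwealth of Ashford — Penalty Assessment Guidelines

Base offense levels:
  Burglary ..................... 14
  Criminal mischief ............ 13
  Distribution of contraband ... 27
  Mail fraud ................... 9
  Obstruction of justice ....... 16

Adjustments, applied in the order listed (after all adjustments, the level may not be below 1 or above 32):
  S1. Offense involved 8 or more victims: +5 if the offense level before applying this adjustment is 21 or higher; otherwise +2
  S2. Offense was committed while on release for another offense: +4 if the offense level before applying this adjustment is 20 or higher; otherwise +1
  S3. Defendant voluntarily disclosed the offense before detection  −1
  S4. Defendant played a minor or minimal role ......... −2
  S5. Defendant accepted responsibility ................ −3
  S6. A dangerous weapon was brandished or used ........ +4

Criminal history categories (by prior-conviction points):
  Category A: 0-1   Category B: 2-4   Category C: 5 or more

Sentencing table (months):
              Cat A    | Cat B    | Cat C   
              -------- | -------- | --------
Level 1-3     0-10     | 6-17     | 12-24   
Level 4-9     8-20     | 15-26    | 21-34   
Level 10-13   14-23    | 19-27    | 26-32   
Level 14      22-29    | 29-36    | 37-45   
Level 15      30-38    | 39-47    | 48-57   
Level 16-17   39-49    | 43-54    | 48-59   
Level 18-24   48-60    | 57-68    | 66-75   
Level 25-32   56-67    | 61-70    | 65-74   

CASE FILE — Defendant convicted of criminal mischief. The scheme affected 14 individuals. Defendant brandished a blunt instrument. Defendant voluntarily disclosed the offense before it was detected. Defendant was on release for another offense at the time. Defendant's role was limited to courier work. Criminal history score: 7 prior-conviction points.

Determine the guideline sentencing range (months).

Base offense level for criminal mischief: 13.
S1 applies (level before this adjustment is 13 < 21, so +2): 13 + 2 = 15.
S2 applies (level before this adjustment is 15 < 20, so +1): 15 + 1 = 16.
S3 applies: 16 − 1 = 15.
S4 applies: 15 − 2 = 13.
S5 does not apply.
S6 applies: 13 + 4 = 17.
Final offense level: 17.
Criminal history: 7 prior points → Category C (5+).
Level 17 falls in the 16-17 band.
Grid: Level 16-17 × Category C = 48-59 months.

48-59 months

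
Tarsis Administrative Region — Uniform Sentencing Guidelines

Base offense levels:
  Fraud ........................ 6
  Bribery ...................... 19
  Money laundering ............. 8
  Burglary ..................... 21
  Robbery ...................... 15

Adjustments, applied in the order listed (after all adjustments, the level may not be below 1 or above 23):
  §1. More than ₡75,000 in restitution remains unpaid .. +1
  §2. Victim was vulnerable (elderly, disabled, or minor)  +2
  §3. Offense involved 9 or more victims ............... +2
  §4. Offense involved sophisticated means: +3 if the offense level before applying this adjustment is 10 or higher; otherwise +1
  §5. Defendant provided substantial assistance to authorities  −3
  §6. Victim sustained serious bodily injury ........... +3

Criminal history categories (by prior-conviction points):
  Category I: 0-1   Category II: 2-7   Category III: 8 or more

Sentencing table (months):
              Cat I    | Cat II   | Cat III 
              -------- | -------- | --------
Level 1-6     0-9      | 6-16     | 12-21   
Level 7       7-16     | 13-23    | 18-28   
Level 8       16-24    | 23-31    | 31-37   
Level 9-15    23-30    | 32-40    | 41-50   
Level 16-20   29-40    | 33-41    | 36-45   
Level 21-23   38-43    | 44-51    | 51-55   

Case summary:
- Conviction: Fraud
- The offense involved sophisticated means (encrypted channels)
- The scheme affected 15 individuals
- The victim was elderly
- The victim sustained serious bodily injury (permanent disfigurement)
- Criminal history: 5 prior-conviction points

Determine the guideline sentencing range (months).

33-41 months

Base offense level for fraud: 6.
§2 applies: 6 + 2 = 8.
§3 applies: 8 + 2 = 10.
§4 applies (level before this adjustment is 10 ≥ 10, so +3): 10 + 3 = 13.
§6 applies: 13 + 3 = 16.
Final offense level: 16.
Criminal history: 5 prior points → Category II (2-7).
Level 16 falls in the 16-20 band.
Grid: Level 16-20 × Category II = 33-41 months.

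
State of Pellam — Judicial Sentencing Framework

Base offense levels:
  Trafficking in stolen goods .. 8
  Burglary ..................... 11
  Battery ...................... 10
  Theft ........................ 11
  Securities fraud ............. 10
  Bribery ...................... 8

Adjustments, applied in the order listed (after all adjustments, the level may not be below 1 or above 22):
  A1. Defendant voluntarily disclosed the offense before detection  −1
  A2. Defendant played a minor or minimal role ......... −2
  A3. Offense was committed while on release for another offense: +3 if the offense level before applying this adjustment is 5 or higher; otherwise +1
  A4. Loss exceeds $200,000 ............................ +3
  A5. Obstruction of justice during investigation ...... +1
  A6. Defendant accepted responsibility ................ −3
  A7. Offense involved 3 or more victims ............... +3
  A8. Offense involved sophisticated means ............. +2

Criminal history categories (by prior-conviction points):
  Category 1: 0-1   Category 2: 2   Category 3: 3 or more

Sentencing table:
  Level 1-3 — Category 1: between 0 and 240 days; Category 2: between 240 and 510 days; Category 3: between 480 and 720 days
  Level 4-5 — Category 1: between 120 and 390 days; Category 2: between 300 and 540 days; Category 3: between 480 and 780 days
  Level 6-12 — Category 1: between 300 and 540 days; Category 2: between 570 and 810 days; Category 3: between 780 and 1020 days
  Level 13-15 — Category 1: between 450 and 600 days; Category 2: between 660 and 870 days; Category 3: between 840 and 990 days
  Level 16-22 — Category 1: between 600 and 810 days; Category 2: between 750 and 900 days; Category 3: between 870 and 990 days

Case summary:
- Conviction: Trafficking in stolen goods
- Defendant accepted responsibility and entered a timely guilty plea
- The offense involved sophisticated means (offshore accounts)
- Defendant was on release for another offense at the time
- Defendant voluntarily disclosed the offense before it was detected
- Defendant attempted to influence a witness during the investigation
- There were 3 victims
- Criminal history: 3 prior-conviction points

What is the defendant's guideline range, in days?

840-990 days

Base offense level for trafficking in stolen goods: 8.
A1 applies: 8 − 1 = 7.
A2 does not apply.
A3 applies (level before this adjustment is 7 ≥ 5, so +3): 7 + 3 = 10.
A4 does not apply.
A5 applies: 10 + 1 = 11.
A6 applies: 11 − 3 = 8.
A7 applies: 8 + 3 = 11.
A8 applies: 11 + 2 = 13.
Final offense level: 13.
Criminal history: 3 prior points → Category 3 (3+).
Level 13 falls in the 13-15 band.
Grid: Level 13-15 × Category 3 = 840-990 days.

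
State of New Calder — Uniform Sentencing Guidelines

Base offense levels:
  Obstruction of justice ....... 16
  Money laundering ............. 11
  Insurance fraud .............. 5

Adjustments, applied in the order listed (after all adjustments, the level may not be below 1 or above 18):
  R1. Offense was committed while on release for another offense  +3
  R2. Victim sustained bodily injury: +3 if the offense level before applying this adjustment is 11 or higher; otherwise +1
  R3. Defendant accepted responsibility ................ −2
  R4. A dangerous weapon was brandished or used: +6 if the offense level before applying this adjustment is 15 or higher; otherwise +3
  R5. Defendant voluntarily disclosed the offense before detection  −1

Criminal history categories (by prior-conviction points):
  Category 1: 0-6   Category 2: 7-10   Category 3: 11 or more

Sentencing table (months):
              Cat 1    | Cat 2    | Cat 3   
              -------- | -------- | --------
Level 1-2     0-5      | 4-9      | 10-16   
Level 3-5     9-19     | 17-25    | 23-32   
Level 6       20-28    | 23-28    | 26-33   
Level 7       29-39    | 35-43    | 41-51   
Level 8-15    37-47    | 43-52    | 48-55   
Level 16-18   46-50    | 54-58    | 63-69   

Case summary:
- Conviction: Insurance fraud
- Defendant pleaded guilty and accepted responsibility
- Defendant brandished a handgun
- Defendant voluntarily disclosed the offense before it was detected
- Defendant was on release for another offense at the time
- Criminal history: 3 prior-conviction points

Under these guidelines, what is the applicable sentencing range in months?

37-47 months

Base offense level for insurance fraud: 5.
R1 applies: 5 + 3 = 8.
R2 does not apply.
R3 applies: 8 − 2 = 6.
R4 applies (level before this adjustment is 6 < 15, so +3): 6 + 3 = 9.
R5 applies: 9 − 1 = 8.
Final offense level: 8.
Criminal history: 3 prior points → Category 1 (0-6).
Level 8 falls in the 8-15 band.
Grid: Level 8-15 × Category 1 = 37-47 months.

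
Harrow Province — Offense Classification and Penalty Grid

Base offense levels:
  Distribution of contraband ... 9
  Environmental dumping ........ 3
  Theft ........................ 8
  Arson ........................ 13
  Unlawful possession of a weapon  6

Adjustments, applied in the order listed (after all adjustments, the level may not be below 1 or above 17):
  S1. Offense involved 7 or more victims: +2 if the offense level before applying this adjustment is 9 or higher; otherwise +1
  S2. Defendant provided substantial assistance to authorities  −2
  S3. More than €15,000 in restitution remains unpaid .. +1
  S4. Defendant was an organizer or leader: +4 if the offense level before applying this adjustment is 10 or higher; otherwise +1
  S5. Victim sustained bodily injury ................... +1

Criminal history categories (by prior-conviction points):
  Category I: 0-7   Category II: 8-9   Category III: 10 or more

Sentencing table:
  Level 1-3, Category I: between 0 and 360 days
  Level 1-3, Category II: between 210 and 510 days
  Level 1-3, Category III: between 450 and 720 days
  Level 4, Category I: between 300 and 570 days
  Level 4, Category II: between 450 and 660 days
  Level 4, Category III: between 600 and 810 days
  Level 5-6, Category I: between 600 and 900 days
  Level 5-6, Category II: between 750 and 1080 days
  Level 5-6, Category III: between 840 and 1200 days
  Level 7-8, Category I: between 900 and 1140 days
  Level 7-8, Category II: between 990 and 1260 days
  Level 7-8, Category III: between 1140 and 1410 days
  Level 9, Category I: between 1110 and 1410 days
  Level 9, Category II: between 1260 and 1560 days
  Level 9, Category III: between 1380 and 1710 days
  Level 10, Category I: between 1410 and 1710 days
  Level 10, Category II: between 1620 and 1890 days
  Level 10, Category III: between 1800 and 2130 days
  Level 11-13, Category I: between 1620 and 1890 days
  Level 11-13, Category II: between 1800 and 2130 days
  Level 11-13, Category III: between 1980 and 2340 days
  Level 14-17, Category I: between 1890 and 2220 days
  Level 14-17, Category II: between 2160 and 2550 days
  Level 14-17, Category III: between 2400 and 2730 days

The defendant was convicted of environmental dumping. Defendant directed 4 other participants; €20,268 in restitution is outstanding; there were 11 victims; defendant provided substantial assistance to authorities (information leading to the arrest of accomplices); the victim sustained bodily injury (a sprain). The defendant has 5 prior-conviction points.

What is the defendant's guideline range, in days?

600-900 days

Base offense level for environmental dumping: 3.
S1 applies (level before this adjustment is 3 < 9, so +1): 3 + 1 = 4.
S2 applies: 4 − 2 = 2.
S3 applies: 2 + 1 = 3.
S4 applies (level before this adjustment is 3 < 10, so +1): 3 + 1 = 4.
S5 applies: 4 + 1 = 5.
Final offense level: 5.
Criminal history: 5 prior points → Category I (0-7).
Level 5 falls in the 5-6 band.
Grid: Level 5-6 × Category I = 600-900 days.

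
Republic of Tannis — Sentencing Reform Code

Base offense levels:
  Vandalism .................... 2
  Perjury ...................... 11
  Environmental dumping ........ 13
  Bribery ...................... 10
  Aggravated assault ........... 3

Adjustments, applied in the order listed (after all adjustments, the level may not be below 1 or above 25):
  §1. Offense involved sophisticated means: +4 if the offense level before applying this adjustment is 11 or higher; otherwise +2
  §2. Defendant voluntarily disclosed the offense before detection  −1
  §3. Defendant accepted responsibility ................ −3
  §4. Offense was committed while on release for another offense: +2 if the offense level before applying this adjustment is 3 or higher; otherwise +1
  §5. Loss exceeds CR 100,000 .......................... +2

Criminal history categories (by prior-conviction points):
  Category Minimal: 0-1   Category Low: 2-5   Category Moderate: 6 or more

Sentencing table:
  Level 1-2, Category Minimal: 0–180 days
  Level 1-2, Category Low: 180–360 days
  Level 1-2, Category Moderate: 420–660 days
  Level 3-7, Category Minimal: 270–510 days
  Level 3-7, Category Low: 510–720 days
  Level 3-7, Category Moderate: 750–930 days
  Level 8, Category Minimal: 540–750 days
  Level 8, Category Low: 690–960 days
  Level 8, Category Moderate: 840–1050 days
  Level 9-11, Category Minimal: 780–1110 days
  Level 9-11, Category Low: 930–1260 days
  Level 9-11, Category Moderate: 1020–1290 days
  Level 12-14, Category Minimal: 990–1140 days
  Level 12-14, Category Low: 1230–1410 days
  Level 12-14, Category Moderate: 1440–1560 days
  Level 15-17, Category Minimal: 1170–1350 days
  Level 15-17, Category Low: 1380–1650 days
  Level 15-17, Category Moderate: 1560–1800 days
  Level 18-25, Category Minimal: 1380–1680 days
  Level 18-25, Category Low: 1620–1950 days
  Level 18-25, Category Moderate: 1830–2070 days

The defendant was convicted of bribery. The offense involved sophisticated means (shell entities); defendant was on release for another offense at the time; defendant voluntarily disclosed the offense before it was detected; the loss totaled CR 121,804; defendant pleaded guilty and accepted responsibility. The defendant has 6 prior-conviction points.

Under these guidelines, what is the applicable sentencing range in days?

1440-1560 days

Base offense level for bribery: 10.
§1 applies (level before this adjustment is 10 < 11, so +2): 10 + 2 = 12.
§2 applies: 12 − 1 = 11.
§3 applies: 11 − 3 = 8.
§4 applies (level before this adjustment is 8 ≥ 3, so +2): 8 + 2 = 10.
§5 applies: 10 + 2 = 12.
Final offense level: 12.
Criminal history: 6 prior points → Category Moderate (6+).
Level 12 falls in the 12-14 band.
Grid: Level 12-14 × Category Moderate = 1440-1560 days.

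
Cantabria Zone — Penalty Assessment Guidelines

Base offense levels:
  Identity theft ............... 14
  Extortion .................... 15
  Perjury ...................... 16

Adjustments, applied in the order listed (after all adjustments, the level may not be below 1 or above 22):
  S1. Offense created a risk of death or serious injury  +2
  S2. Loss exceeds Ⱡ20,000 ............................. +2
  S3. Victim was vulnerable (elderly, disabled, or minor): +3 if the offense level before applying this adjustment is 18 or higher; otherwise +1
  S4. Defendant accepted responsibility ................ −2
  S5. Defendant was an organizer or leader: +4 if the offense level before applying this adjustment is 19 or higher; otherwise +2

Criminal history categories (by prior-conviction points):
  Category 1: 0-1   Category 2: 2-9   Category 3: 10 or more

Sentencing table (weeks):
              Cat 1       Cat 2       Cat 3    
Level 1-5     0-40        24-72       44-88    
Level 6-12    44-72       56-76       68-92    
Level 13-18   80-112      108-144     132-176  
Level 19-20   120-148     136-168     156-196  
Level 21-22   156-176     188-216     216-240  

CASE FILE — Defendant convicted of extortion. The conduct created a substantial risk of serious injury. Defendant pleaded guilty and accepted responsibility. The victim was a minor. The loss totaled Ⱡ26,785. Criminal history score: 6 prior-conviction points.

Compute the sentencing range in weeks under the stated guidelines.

Base offense level for extortion: 15.
S1 applies: 15 + 2 = 17.
S2 applies: 17 + 2 = 19.
S3 applies (level before this adjustment is 19 ≥ 18, so +3): 19 + 3 = 22.
S4 applies: 22 − 2 = 20.
Final offense level: 20.
Criminal history: 6 prior points → Category 2 (2-9).
Level 20 falls in the 19-20 band.
Grid: Level 19-20 × Category 2 = 136-168 weeks.

136-168 weeks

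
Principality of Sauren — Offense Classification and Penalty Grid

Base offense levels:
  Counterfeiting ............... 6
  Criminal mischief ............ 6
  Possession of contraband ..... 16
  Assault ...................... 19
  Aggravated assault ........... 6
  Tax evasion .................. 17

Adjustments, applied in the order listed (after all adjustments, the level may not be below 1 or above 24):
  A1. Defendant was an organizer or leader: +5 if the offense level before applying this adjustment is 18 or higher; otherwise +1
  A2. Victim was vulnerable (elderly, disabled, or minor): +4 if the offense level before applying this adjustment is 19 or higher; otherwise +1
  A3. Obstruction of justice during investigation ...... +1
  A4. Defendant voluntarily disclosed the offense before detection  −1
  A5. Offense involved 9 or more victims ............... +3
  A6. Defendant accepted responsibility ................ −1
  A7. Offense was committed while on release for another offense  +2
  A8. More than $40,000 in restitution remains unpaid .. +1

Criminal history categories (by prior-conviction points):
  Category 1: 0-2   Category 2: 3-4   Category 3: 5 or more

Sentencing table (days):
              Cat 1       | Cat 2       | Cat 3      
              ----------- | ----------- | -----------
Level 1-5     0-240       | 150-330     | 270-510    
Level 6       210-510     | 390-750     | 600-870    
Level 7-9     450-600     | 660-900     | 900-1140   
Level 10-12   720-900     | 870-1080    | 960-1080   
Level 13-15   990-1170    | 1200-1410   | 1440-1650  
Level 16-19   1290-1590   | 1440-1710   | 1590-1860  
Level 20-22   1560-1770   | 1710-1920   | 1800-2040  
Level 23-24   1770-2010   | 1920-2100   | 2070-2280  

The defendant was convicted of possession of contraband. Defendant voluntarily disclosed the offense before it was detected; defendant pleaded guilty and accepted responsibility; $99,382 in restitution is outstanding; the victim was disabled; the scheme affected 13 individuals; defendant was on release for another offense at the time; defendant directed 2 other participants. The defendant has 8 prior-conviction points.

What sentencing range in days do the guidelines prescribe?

1800-2040 days

Base offense level for possession of contraband: 16.
A1 applies (level before this adjustment is 16 < 18, so +1): 16 + 1 = 17.
A2 applies (level before this adjustment is 17 < 19, so +1): 17 + 1 = 18.
A3 does not apply.
A4 applies: 18 − 1 = 17.
A5 applies: 17 + 3 = 20.
A6 applies: 20 − 1 = 19.
A7 applies: 19 + 2 = 21.
A8 applies: 21 + 1 = 22.
Final offense level: 22.
Criminal history: 8 prior points → Category 3 (5+).
Level 22 falls in the 20-22 band.
Grid: Level 20-22 × Category 3 = 1800-2040 days.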